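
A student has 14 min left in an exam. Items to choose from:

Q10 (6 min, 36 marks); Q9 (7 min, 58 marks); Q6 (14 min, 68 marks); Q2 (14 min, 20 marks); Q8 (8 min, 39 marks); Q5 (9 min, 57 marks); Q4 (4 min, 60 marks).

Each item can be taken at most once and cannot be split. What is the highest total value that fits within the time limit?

Check high-value combinations within 14 min:
- Q9+Q4: time 7+4=11, value 58+60=118
- Q5+Q4: time 9+4=13, value 57+60=117
- Q8+Q4: time 8+4=12, value 39+60=99
Best: 118 marks.

118 marks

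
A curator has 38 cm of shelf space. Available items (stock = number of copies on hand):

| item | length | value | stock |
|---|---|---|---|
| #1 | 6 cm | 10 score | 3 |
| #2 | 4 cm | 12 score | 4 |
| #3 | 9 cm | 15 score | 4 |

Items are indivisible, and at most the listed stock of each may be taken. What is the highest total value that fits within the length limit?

83 score

Best selections within length 38 and stock limits:
- 2×#1 + 4×#2 + 1×#3: length 37, value 83
- 4×#2 + 2×#3: length 34, value 78
- 3×#1 + 4×#2: length 34, value 78
Best: 83 score.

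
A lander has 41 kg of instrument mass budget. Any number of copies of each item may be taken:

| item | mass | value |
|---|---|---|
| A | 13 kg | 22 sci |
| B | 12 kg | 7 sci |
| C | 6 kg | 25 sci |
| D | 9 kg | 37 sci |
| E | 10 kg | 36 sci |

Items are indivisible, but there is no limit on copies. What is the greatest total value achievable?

162 sci

Best value-per-unit is C at 25/6; filling with it alone gives 6×25 = 150.
Optimal mix: 5×C + 1×D → mass 39, value 162.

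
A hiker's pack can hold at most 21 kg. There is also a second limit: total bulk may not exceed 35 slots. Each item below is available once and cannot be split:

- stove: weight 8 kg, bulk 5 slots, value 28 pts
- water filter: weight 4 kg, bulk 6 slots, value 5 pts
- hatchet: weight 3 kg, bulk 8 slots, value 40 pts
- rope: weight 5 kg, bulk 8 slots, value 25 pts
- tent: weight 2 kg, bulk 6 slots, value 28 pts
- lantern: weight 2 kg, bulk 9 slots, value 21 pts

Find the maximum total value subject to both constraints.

Feasible sets respecting both limits:
- stove+water filter+hatchet+tent+lantern: weight 19, bulk 34, value 122
- stove+hatchet+rope+tent: weight 18, bulk 27, value 121
- stove+hatchet+tent+lantern: weight 15, bulk 28, value 117
Best: 122 pts.

122 pts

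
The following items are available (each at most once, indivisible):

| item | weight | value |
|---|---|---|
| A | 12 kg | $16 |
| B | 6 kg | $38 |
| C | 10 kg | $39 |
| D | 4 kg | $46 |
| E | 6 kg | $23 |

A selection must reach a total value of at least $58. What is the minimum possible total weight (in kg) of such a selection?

10

Subsets with value ≥ 58, sorted by total weight:
- B+D: weight 10, value 84
- D+E: weight 10, value 69
Minimum weight: 10 kg.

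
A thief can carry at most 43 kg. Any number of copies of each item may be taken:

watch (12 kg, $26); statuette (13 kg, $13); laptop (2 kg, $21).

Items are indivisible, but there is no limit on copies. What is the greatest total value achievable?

$441

Best value-per-unit is laptop at 21/2, and filling with it alone uses weight 21×2=42. No mix of the others beats 21×21 = 441.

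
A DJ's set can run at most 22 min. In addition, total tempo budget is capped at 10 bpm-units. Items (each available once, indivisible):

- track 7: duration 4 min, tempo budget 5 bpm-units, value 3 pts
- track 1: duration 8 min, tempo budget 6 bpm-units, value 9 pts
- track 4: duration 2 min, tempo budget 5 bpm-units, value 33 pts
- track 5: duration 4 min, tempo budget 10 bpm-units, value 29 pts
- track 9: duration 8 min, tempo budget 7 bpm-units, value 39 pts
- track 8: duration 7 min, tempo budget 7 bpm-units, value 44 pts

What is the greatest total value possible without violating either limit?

Feasible sets respecting both limits:
- track 8: duration 7, tempo budget 7, value 44
- track 9: duration 8, tempo budget 7, value 39
- track 7+track 4: duration 6, tempo budget 10, value 36
Best: 44 pts.

44 pts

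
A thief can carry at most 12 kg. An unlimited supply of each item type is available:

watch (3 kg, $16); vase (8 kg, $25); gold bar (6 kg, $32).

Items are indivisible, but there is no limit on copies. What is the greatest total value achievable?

Best value-per-unit is watch at 16/3, and filling with it alone uses weight 4×3=12. No mix of the others beats 4×16 = 64.

$64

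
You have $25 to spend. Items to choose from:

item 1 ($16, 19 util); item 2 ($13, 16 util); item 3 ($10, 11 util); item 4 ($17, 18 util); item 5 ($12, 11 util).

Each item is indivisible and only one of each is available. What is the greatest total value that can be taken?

Check high-value combinations within $25:
- item 2+item 3: cost 13+10=23, value 16+11=27
- item 2+item 5: cost 13+12=25, value 16+11=27
- item 3+item 5: cost 10+12=22, value 11+11=22
- item 1: cost 16, value 19
- item 4: cost 17, value 18
Best: 27 util.

27 util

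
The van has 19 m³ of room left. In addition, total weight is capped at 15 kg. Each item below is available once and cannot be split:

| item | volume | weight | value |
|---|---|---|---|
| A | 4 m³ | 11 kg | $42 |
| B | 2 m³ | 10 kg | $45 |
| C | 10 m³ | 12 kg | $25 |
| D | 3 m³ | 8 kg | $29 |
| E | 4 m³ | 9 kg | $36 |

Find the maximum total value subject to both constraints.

Feasible sets respecting both limits:
- B: volume 2, weight 10, value 45
- A: volume 4, weight 11, value 42
- E: volume 4, weight 9, value 36
- D: volume 3, weight 8, value 29
Best: $45.

$45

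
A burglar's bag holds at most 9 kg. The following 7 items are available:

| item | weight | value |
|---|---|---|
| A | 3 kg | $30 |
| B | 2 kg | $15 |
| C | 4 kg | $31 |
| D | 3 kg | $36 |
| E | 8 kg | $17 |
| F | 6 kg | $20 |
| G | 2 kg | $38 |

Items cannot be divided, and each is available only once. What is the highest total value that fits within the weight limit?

$105

Check high-value combinations within 9 kg:
- C+D+G: weight 4+3+2=9, value 31+36+38=105
- A+D+G: weight 3+3+2=8, value 30+36+38=104
- A+C+G: weight 3+4+2=9, value 30+31+38=99
Best: $105.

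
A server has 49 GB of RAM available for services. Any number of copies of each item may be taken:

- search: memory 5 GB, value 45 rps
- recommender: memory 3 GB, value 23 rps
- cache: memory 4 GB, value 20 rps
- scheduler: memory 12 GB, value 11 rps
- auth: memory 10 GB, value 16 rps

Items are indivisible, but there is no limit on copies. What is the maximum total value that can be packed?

429 rps

Best value-per-unit is search at 45/5; filling with it alone gives 9×45 = 405.
Optimal mix: 8×search + 3×recommender → memory 49, value 429.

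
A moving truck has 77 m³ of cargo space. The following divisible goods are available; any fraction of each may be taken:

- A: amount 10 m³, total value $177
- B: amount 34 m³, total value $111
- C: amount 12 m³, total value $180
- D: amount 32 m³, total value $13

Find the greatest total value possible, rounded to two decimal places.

Take in order of value per unit:
- A (177/10 per unit): all 10 → value 177, running total 177.00
- C (180/12 per unit): all 12 → value 180, running total 357.00
- B (111/34 per unit): all 34 → value 111, running total 468.00
- D (13/32 per unit): 21 of 32 → value 21×13/32 = 8.5313, running total 476.53
Total 476.53.

476.53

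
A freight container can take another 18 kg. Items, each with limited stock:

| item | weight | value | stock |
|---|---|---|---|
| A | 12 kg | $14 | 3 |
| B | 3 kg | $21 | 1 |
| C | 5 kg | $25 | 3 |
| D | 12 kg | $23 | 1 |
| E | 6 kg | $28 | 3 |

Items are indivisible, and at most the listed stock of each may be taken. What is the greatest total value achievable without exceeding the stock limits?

$96

Best selections within weight 18 and stock limits:
- 1×B + 3×C: weight 18, value 96
- 3×E: weight 18, value 84
- 1×C + 2×E: weight 17, value 81
Best: $96.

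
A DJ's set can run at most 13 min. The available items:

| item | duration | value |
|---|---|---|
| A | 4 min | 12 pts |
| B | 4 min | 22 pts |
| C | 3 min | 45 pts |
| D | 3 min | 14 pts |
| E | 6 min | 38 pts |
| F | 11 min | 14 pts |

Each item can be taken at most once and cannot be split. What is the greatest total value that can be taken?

Check high-value combinations within 13 min:
- B+C+E: duration 4+3+6=13, value 22+45+38=105
- C+D+E: duration 3+3+6=12, value 45+14+38=97
- A+C+E: duration 4+3+6=13, value 12+45+38=95
- C+E: duration 3+6=9, value 45+38=83
- B+C+D: duration 4+3+3=10, value 22+45+14=81
Best: 105 pts.

105 pts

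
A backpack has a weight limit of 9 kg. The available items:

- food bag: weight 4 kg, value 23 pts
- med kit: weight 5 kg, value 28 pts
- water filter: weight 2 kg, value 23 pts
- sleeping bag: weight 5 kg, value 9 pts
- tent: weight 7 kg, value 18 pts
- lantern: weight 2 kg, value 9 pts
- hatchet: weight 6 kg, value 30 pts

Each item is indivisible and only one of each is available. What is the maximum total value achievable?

60 pts

Check high-value combinations within 9 kg:
- med kit+water filter+lantern: weight 5+2+2=9, value 28+23+9=60
- food bag+water filter+lantern: weight 4+2+2=8, value 23+23+9=55
- water filter+hatchet: weight 2+6=8, value 23+30=53
- med kit+water filter: weight 5+2=7, value 28+23=51
- food bag+med kit: weight 4+5=9, value 23+28=51
Best: 60 pts.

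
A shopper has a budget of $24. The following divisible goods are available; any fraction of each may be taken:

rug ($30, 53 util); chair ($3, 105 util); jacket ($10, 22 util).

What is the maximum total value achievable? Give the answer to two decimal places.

Take in order of value per unit:
- chair (105/3 per unit): all 3 → value 105, running total 105.00
- jacket (22/10 per unit): all 10 → value 22, running total 127.00
- rug (53/30 per unit): 11 of 30 → value 11×53/30 = 19.4333, running total 146.43
Total 146.43.

146.43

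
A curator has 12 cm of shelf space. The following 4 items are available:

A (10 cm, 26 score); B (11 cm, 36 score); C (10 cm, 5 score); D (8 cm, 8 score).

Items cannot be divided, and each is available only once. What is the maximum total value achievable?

Check high-value combinations within 12 cm:
- B: length 11, value 36
- A: length 10, value 26
- D: length 8, value 8
Best: 36 score.

36 score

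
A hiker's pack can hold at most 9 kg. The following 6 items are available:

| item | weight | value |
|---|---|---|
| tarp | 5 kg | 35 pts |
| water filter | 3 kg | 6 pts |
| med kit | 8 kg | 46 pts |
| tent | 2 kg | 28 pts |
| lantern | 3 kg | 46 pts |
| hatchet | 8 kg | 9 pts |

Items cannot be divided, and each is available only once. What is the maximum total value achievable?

This is a 0/1 knapsack; check combinations near the capacity.
- tarp+lantern: weight 5+3=8, value 35+46=81
- water filter+tent+lantern: weight 3+2+3=8, value 6+28+46=80
- tent+lantern: weight 2+3=5, value 28+46=74
Best: 81 pts.

81 pts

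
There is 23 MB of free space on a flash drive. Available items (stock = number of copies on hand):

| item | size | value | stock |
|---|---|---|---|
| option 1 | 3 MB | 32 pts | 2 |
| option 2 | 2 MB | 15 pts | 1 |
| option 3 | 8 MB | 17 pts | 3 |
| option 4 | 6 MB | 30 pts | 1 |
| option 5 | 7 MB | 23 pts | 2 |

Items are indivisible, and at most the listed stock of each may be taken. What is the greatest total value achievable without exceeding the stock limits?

Top feasible selections:
- 2×option 1 + 1×option 2 + 1×option 4 + 1×option 5: size 21, value 132
- 2×option 1 + 1×option 2 + 1×option 3 + 1×option 4: size 22, value 126
- 2×option 1 + 1×option 2 + 2×option 5: size 22, value 125
Best: 132 pts.

132 pts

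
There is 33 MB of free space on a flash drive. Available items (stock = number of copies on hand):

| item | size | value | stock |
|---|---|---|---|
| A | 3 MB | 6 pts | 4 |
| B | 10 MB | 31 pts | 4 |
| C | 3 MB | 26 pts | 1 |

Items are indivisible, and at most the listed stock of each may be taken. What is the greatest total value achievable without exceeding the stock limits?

Best selections within size 33 and stock limits:
- 3×B + 1×C: size 33, value 119
- 3×A + 2×B + 1×C: size 32, value 106
Best: 119 pts.

119 pts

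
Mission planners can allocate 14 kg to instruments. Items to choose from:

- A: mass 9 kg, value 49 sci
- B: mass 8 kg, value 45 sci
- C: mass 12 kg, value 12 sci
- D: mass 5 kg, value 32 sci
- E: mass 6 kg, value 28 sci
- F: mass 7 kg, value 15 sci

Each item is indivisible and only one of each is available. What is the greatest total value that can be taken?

81 sci

Check high-value combinations within 14 kg:
- A+D: mass 9+5=14, value 49+32=81
- B+D: mass 8+5=13, value 45+32=77
- B+E: mass 8+6=14, value 45+28=73
- D+E: mass 5+6=11, value 32+28=60
- A: mass 9, value 49
Best: 81 sci.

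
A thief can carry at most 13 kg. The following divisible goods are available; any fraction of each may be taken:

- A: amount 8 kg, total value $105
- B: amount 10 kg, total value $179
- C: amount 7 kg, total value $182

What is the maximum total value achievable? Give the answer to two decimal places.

289.40

Take in order of value per unit:
- C (182/7 per unit): all 7 → value 182, running total 182.00
- B (179/10 per unit): 6 of 10 → value 6×179/10 = 107.4000, running total 289.40
Total 289.40.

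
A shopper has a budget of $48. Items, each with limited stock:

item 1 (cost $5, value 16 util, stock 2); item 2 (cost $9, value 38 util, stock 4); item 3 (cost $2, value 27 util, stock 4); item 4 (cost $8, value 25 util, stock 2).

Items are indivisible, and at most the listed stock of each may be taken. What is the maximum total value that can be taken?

263 util

Top feasible selections:
- 1×item 1 + 3×item 2 + 4×item 3 + 1×item 4: cost 48, value 263
- 4×item 2 + 4×item 3: cost 44, value 260
- 2×item 1 + 3×item 2 + 4×item 3: cost 45, value 254
Best: 263 util.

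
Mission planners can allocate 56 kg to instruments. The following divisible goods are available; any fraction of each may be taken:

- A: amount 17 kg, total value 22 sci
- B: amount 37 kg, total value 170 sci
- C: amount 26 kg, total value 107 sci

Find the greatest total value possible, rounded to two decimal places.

Take in order of value per unit:
- B (170/37 per unit): all 37 → value 170, running total 170.00
- C (107/26 per unit): 19 of 26 → value 19×107/26 = 78.1923, running total 248.19
Total 248.19.

248.19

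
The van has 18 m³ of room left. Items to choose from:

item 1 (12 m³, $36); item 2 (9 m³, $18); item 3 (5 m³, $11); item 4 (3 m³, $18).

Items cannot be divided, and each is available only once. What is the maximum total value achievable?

$54

Check high-value combinations within 18 m³:
- item 1+item 4: volume 12+3=15, value 36+18=54
- item 1+item 3: volume 12+5=17, value 36+11=47
- item 2+item 3+item 4: volume 9+5+3=17, value 18+11+18=47
Best: $54.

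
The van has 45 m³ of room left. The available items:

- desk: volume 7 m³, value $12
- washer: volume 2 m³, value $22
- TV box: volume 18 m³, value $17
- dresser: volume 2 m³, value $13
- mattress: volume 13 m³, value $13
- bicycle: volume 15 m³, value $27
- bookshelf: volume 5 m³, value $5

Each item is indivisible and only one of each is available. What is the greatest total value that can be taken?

This is a 0/1 knapsack; check combinations near the capacity.
- desk+washer+dresser+mattress+bicycle+bookshelf: volume 7+2+2+13+15+5=44, value 12+22+13+13+27+5=92
- desk+washer+TV box+dresser+bicycle: volume 7+2+18+2+15=44, value 12+22+17+13+27=91
- desk+washer+dresser+mattress+bicycle: volume 7+2+2+13+15=39, value 12+22+13+13+27=87
- washer+TV box+dresser+bicycle+bookshelf: volume 2+18+2+15+5=42, value 22+17+13+27+5=84
- washer+dresser+mattress+bicycle+bookshelf: volume 2+2+13+15+5=37, value 22+13+13+27+5=80
Best: $92.

$92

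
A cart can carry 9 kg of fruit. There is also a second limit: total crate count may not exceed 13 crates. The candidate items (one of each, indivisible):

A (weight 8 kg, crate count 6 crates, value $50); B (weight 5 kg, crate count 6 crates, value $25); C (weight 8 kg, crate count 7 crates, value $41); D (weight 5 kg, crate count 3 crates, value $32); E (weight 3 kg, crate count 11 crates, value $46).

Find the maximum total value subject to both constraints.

$50

Feasible sets respecting both limits:
- A: weight 8, crate count 6, value 50
- E: weight 3, crate count 11, value 46
- C: weight 8, crate count 7, value 41
- D: weight 5, crate count 3, value 32
Best: $50.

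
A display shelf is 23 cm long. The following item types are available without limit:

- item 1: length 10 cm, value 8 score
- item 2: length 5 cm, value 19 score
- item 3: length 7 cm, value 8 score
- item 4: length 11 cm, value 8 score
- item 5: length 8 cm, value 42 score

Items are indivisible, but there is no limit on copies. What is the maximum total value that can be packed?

103 score

Best value-per-unit is item 5 at 42/8; filling with it alone gives 2×42 = 84.
Optimal mix: 1×item 2 + 2×item 5 → length 21, value 103.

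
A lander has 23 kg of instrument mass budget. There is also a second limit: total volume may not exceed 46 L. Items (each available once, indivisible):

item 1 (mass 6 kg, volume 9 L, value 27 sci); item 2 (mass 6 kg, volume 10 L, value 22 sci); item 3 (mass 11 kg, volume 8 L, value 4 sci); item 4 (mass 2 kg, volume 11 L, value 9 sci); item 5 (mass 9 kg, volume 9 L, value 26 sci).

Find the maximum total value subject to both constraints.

84 sci

Feasible sets respecting both limits:
- item 1+item 2+item 4+item 5: mass 23, volume 39, value 84
- item 1+item 2+item 5: mass 21, volume 28, value 75
- item 1+item 4+item 5: mass 17, volume 29, value 62
Best: 84 sci.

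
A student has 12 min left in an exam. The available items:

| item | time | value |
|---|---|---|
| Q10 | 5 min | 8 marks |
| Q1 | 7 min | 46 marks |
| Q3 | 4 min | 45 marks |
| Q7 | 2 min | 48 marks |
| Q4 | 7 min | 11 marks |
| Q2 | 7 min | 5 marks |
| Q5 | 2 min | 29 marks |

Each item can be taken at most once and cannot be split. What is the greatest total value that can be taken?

Check high-value combinations within 12 min:
- Q1+Q7+Q5: time 7+2+2=11, value 46+48+29=123
- Q3+Q7+Q5: time 4+2+2=8, value 45+48+29=122
- Q10+Q3+Q7: time 5+4+2=11, value 8+45+48=101
- Q1+Q7: time 7+2=9, value 46+48=94
- Q3+Q7: time 4+2=6, value 45+48=93
Best: 123 marks.

123 marks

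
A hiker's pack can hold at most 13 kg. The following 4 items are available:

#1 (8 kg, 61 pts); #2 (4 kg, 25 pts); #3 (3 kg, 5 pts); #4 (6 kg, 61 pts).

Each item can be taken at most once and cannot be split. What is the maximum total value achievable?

Check high-value combinations within 13 kg:
- #2+#3+#4: weight 4+3+6=13, value 25+5+61=91
- #2+#4: weight 4+6=10, value 25+61=86
- #1+#2: weight 8+4=12, value 61+25=86
- #3+#4: weight 3+6=9, value 5+61=66
- #1+#3: weight 8+3=11, value 61+5=66
Best: 91 pts.

91 pts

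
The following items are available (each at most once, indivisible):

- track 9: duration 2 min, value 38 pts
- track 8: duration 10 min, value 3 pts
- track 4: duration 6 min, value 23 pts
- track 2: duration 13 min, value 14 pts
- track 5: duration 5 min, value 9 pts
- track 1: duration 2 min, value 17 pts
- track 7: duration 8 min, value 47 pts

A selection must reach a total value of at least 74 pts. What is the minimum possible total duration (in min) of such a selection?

10

Subsets with value ≥ 74, sorted by total duration:
- track 9+track 7: duration 10, value 85
- track 9+track 4+track 1: duration 10, value 78
- track 9+track 1+track 7: duration 12, value 102
Minimum duration: 10 min.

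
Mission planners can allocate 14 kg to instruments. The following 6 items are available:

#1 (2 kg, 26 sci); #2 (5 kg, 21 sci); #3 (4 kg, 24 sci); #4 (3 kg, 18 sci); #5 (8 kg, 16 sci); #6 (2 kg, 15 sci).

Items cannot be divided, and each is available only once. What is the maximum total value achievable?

89 sci

Check high-value combinations within 14 kg:
- #1+#2+#3+#4: mass 2+5+4+3=14, value 26+21+24+18=89
- #1+#2+#3+#6: mass 2+5+4+2=13, value 26+21+24+15=86
- #1+#3+#4+#6: mass 2+4+3+2=11, value 26+24+18+15=83
- #1+#2+#4+#6: mass 2+5+3+2=12, value 26+21+18+15=80
Best: 89 sci.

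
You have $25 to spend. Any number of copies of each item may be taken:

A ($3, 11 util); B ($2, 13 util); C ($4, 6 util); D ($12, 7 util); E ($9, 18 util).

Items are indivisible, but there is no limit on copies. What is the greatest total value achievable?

156 util

Best value-per-unit is B at 13/2, and filling with it alone uses cost 12×2=24. No mix of the others beats 12×13 = 156.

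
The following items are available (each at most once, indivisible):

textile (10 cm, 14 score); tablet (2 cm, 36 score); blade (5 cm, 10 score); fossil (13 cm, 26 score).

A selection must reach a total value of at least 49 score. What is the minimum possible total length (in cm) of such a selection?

Subsets with value ≥ 49, sorted by total length:
- textile+tablet: length 12, value 50
- tablet+fossil: length 15, value 62
- textile+tablet+blade: length 17, value 60
Minimum length: 12 cm.

12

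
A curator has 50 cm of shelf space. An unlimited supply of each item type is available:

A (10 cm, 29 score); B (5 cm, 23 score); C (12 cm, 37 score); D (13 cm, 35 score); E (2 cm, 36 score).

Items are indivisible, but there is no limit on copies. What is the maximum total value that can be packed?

900 score

Best value-per-unit is E at 36/2, and filling with it alone uses length 25×2=50. No mix of the others beats 25×36 = 900.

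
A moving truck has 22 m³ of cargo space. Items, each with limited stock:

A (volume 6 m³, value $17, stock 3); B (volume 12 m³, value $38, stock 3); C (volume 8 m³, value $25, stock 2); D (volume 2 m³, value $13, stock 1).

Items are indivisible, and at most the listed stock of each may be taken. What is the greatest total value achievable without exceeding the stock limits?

$76

Top feasible selections:
- 1×B + 1×C + 1×D: volume 22, value 76
- 2×A + 1×C + 1×D: volume 22, value 72
- 1×A + 1×B + 1×D: volume 20, value 68
Best: $76.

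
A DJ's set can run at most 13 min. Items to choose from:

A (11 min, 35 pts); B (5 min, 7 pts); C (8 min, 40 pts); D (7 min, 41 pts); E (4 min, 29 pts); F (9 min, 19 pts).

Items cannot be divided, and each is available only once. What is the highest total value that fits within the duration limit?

70 pts

Check high-value combinations within 13 min:
- D+E: duration 7+4=11, value 41+29=70
- C+E: duration 8+4=12, value 40+29=69
- B+D: duration 5+7=12, value 7+41=48
- E+F: duration 4+9=13, value 29+19=48
Best: 70 pts.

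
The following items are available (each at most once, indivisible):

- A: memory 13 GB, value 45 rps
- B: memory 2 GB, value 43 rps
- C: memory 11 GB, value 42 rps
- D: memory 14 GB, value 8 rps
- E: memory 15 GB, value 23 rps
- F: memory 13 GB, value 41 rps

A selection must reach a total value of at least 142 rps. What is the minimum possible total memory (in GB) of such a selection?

Subsets with value ≥ 142, sorted by total memory:
- A+B+C+F: memory 39, value 171
- A+B+C+E: memory 41, value 153
Minimum memory: 39 GB.

39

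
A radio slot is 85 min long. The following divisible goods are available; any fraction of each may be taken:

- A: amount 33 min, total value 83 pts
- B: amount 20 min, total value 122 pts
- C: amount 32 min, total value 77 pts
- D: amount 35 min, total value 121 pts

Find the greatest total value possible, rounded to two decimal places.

318.45

Take in order of value per unit:
- B (122/20 per unit): all 20 → value 122, running total 122.00
- D (121/35 per unit): all 35 → value 121, running total 243.00
- A (83/33 per unit): 30 of 33 → value 30×83/33 = 75.4545, running total 318.45
Total 318.45.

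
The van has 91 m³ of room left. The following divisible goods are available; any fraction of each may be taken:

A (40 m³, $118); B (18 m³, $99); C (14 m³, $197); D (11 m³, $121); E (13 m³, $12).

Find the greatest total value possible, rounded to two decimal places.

542.38

Take in order of value per unit:
- C (197/14 per unit): all 14 → value 197, running total 197.00
- D (121/11 per unit): all 11 → value 121, running total 318.00
- B (99/18 per unit): all 18 → value 99, running total 417.00
- A (118/40 per unit): all 40 → value 118, running total 535.00
- E (12/13 per unit): 8 of 13 → value 8×12/13 = 7.3846, running total 542.38
Total 542.38.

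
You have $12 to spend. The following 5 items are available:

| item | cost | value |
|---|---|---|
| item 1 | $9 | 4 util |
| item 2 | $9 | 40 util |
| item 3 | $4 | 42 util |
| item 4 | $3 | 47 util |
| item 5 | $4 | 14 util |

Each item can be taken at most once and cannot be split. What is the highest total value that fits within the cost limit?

103 util

Check high-value combinations within $12:
- item 3+item 4+item 5: cost 4+3+4=11, value 42+47+14=103
- item 3+item 4: cost 4+3=7, value 42+47=89
- item 2+item 4: cost 9+3=12, value 40+47=87
- item 4+item 5: cost 3+4=7, value 47+14=61
Best: 103 util.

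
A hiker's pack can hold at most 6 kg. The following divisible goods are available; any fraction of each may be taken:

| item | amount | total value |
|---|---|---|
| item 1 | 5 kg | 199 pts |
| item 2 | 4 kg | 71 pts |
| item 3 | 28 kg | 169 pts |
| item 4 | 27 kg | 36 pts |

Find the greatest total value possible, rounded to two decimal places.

Take in order of value per unit:
- item 1 (199/5 per unit): all 5 → value 199, running total 199.00
- item 2 (71/4 per unit): 1 of 4 → value 1×71/4 = 17.7500, running total 216.75
Total 216.75.

216.75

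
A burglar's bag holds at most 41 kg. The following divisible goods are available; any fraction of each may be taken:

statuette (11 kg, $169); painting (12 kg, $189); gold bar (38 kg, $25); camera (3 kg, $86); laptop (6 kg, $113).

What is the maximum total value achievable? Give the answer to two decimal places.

Take in order of value per unit:
- camera (86/3 per unit): all 3 → value 86, running total 86.00
- laptop (113/6 per unit): all 6 → value 113, running total 199.00
- painting (189/12 per unit): all 12 → value 189, running total 388.00
- statuette (169/11 per unit): all 11 → value 169, running total 557.00
- gold bar (25/38 per unit): 9 of 38 → value 9×25/38 = 5.9211, running total 562.92
Total 562.92.

562.92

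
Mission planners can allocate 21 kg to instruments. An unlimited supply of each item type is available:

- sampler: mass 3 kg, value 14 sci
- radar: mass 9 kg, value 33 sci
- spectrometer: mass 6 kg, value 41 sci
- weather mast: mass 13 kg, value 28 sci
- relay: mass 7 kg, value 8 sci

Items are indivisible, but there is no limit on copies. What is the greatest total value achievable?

137 sci

Best value-per-unit is spectrometer at 41/6; filling with it alone gives 3×41 = 123.
Optimal mix: 1×sampler + 3×spectrometer → mass 21, value 137.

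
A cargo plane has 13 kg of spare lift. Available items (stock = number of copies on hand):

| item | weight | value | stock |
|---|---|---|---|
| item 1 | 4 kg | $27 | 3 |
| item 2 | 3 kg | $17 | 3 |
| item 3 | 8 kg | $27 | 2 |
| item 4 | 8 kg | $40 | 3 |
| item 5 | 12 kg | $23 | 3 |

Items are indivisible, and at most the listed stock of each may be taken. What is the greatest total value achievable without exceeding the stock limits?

$81

Top feasible selections:
- 3×item 1: weight 12, value 81
- 1×item 1 + 3×item 2: weight 13, value 78
- 2×item 1 + 1×item 2: weight 11, value 71
- 1×item 1 + 1×item 4: weight 12, value 67
Best: $81.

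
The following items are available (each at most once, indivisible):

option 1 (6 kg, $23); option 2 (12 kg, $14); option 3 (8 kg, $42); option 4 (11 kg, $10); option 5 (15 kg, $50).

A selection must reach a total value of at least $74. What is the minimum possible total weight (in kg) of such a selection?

Subsets with value ≥ 74, sorted by total weight:
- option 3+option 5: weight 23, value 92
- option 1+option 3+option 4: weight 25, value 75
Minimum weight: 23 kg.

23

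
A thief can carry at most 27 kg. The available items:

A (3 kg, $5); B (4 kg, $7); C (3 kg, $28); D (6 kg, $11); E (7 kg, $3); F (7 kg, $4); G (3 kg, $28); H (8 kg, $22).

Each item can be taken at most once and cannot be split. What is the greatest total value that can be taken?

Check high-value combinations within 27 kg:
- A+B+C+D+G+H: weight 3+4+3+6+3+8=27, value 5+7+28+11+28+22=101
- B+C+D+G+H: weight 4+3+6+3+8=24, value 7+28+11+28+22=96
- A+C+D+G+H: weight 3+3+6+3+8=23, value 5+28+11+28+22=94
Best: $101.

$101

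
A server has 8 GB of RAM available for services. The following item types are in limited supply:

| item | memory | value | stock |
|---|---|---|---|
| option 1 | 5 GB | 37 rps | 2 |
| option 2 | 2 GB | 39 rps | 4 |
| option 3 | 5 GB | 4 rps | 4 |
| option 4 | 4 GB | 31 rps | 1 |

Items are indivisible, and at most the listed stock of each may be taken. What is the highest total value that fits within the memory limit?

156 rps

Best selections within memory 8 and stock limits:
- 4×option 2: memory 8, value 156
- 3×option 2: memory 6, value 117
- 2×option 2 + 1×option 4: memory 8, value 109
- 2×option 2: memory 4, value 78
Best: 156 rps.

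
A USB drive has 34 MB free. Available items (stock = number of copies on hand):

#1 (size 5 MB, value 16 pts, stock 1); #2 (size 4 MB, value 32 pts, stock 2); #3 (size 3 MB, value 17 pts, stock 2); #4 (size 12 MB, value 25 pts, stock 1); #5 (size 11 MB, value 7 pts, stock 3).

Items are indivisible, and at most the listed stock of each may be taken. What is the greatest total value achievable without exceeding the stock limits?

Top feasible selections:
- 1×#1 + 2×#2 + 2×#3 + 1×#4: size 31, value 139
- 2×#2 + 2×#3 + 1×#4: size 26, value 123
- 1×#1 + 2×#2 + 1×#3 + 1×#4: size 28, value 122
Best: 139 pts.

139 pts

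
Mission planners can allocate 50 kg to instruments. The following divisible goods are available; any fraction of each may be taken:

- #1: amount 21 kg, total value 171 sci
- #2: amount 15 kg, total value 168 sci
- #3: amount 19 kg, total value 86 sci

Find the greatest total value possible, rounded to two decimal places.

402.37

Take in order of value per unit:
- #2 (168/15 per unit): all 15 → value 168, running total 168.00
- #1 (171/21 per unit): all 21 → value 171, running total 339.00
- #3 (86/19 per unit): 14 of 19 → value 14×86/19 = 63.3684, running total 402.37
Total 402.37.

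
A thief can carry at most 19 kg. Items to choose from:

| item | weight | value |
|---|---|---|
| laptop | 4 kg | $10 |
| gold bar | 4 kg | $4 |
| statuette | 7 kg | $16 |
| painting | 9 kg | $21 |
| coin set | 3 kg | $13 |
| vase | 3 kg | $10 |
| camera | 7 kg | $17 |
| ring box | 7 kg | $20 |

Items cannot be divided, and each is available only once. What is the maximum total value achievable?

$54

Check high-value combinations within 19 kg:
- laptop+painting+coin set+vase: weight 4+9+3+3=19, value 10+21+13+10=54
- painting+coin set+ring box: weight 9+3+7=19, value 21+13+20=54
- laptop+coin set+vase+ring box: weight 4+3+3+7=17, value 10+13+10+20=53
- painting+coin set+camera: weight 9+3+7=19, value 21+13+17=51
- painting+vase+ring box: weight 9+3+7=19, value 21+10+20=51
Best: $54.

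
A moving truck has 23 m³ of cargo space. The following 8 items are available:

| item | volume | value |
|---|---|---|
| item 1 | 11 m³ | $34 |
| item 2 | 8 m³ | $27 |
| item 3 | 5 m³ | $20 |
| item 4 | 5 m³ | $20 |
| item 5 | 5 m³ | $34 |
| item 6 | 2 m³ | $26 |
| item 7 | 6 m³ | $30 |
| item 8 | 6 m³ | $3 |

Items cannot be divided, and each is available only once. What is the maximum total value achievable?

$130

Check high-value combinations within 23 m³:
- item 3+item 4+item 5+item 6+item 7: volume 5+5+5+2+6=23, value 20+20+34+26+30=130
- item 2+item 5+item 6+item 7: volume 8+5+2+6=21, value 27+34+26+30=117
- item 1+item 3+item 5+item 6: volume 11+5+5+2=23, value 34+20+34+26=114
- item 1+item 4+item 5+item 6: volume 11+5+5+2=23, value 34+20+34+26=114
- item 3+item 5+item 6+item 7: volume 5+5+2+6=18, value 20+34+26+30=110
Best: $130.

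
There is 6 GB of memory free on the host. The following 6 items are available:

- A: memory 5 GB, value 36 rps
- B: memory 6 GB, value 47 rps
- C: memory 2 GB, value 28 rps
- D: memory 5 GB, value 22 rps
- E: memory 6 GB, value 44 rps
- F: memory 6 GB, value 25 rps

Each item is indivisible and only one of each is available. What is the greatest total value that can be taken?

47 rps

Check high-value combinations within 6 GB:
- B: memory 6, value 47
- E: memory 6, value 44
- A: memory 5, value 36
- C: memory 2, value 28
- F: memory 6, value 25
Best: 47 rps.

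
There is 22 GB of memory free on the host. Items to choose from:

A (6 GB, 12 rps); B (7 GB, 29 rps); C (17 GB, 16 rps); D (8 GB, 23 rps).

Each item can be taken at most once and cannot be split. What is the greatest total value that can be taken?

Check high-value combinations within 22 GB:
- A+B+D: memory 6+7+8=21, value 12+29+23=64
- B+D: memory 7+8=15, value 29+23=52
- A+B: memory 6+7=13, value 12+29=41
- A+D: memory 6+8=14, value 12+23=35
- B: memory 7, value 29
Best: 64 rps.

64 rps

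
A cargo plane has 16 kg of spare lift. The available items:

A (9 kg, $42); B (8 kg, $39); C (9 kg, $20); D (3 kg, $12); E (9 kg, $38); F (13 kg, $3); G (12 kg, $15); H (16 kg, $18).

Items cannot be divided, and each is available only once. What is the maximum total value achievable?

Check high-value combinations within 16 kg:
- A+D: weight 9+3=12, value 42+12=54
- B+D: weight 8+3=11, value 39+12=51
- D+E: weight 3+9=12, value 12+38=50
Best: $54.

$54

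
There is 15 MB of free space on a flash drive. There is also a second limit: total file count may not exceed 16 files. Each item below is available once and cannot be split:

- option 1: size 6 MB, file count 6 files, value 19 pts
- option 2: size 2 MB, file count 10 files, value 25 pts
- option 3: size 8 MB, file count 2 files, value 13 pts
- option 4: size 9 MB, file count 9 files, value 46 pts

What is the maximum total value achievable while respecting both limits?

Feasible sets respecting both limits:
- option 1+option 4: size 15, file count 15, value 65
- option 4: size 9, file count 9, value 46
- option 1+option 2: size 8, file count 16, value 44
Best: 65 pts.

65 pts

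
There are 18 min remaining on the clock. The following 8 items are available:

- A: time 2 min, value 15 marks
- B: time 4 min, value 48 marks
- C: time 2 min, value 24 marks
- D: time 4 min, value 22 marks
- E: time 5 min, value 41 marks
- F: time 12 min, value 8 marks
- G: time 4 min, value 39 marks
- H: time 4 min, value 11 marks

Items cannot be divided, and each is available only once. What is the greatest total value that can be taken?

167 marks

Check high-value combinations within 18 min:
- A+B+C+E+G: time 2+4+2+5+4=17, value 15+48+24+41+39=167
- B+C+E+G: time 4+2+5+4=15, value 48+24+41+39=152
- A+B+C+D+E: time 2+4+2+4+5=17, value 15+48+24+22+41=150
- B+D+E+G: time 4+4+5+4=17, value 48+22+41+39=150
- A+B+C+D+G: time 2+4+2+4+4=16, value 15+48+24+22+39=148
Best: 167 marks.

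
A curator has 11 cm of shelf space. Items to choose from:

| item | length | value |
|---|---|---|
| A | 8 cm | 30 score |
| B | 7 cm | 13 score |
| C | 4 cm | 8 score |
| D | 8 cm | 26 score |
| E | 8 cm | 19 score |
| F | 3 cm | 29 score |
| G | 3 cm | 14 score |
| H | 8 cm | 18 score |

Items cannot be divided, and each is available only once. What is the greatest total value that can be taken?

59 score

Check high-value combinations within 11 cm:
- A+F: length 8+3=11, value 30+29=59
- D+F: length 8+3=11, value 26+29=55
- C+F+G: length 4+3+3=10, value 8+29+14=51
Best: 59 score.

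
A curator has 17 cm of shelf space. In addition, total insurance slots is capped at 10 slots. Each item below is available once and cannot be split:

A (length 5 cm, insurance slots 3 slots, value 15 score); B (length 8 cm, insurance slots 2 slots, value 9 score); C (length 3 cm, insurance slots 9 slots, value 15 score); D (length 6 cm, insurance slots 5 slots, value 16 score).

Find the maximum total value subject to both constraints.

Feasible sets respecting both limits:
- A+D: length 11, insurance slots 8, value 31
- B+D: length 14, insurance slots 7, value 25
- A+B: length 13, insurance slots 5, value 24
- D: length 6, insurance slots 5, value 16
Best: 31 score.

31 score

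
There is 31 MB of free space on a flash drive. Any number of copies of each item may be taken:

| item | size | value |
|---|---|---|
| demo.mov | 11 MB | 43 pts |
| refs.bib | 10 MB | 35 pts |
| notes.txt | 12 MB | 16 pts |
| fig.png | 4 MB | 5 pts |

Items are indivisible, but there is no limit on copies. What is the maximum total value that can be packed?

113 pts

Best value-per-unit is demo.mov at 43/11; filling with it alone gives 2×43 = 86.
Optimal mix: 1×demo.mov + 2×refs.bib → size 31, value 113.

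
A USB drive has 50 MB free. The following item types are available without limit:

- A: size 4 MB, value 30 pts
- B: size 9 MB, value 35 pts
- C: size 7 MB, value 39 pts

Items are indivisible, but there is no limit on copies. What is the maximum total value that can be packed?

Best value-per-unit is A at 30/4, and filling with it alone uses size 12×4=48. No mix of the others beats 12×30 = 360.

360 pts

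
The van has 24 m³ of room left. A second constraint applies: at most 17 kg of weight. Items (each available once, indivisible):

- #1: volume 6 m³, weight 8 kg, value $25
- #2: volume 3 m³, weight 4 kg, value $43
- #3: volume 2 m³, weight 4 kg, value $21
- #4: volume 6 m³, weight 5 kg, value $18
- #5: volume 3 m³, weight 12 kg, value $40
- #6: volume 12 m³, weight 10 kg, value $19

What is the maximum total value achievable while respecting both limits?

$89

Feasible sets respecting both limits:
- #1+#2+#3: volume 11, weight 16, value 89
- #1+#2+#4: volume 15, weight 17, value 86
- #2+#5: volume 6, weight 16, value 83
- #2+#3+#4: volume 11, weight 13, value 82
Best: $89.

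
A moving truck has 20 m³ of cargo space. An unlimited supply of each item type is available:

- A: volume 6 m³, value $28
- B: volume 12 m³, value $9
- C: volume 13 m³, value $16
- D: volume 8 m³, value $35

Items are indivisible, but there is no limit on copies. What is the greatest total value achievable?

$91

Best value-per-unit is A at 28/6; filling with it alone gives 3×28 = 84.
Optimal mix: 2×A + 1×D → volume 20, value 91.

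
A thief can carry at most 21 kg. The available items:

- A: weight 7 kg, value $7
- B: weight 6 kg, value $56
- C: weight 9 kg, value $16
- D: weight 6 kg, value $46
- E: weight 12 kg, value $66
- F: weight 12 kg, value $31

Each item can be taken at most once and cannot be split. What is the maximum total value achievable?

$122

Check high-value combinations within 21 kg:
- B+E: weight 6+12=18, value 56+66=122
- B+C+D: weight 6+9+6=21, value 56+16+46=118
- D+E: weight 6+12=18, value 46+66=112
- A+B+D: weight 7+6+6=19, value 7+56+46=109
Best: $122.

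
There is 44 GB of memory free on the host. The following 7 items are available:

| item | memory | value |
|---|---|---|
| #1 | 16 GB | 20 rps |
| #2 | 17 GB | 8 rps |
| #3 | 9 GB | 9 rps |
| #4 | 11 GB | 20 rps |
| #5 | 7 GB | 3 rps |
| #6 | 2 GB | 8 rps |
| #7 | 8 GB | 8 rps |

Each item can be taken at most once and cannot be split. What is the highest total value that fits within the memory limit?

Check high-value combinations within 44 GB:
- #1+#4+#5+#6+#7: memory 16+11+7+2+8=44, value 20+20+3+8+8=59
- #1+#3+#4+#6: memory 16+9+11+2=38, value 20+9+20+8=57
- #1+#3+#4+#7: memory 16+9+11+8=44, value 20+9+20+8=57
- #1+#4+#6+#7: memory 16+11+2+8=37, value 20+20+8+8=56
- #1+#3+#4+#5: memory 16+9+11+7=43, value 20+9+20+3=52
Best: 59 rps.

59 rps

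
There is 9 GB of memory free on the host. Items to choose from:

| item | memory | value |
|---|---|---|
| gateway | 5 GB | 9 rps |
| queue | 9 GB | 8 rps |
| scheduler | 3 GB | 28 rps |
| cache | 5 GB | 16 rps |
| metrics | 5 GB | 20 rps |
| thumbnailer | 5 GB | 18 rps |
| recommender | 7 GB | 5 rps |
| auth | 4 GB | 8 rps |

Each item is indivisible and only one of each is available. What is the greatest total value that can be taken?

Check high-value combinations within 9 GB:
- scheduler+metrics: memory 3+5=8, value 28+20=48
- scheduler+thumbnailer: memory 3+5=8, value 28+18=46
- scheduler+cache: memory 3+5=8, value 28+16=44
- gateway+scheduler: memory 5+3=8, value 9+28=37
- scheduler+auth: memory 3+4=7, value 28+8=36
Best: 48 rps.

48 rps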